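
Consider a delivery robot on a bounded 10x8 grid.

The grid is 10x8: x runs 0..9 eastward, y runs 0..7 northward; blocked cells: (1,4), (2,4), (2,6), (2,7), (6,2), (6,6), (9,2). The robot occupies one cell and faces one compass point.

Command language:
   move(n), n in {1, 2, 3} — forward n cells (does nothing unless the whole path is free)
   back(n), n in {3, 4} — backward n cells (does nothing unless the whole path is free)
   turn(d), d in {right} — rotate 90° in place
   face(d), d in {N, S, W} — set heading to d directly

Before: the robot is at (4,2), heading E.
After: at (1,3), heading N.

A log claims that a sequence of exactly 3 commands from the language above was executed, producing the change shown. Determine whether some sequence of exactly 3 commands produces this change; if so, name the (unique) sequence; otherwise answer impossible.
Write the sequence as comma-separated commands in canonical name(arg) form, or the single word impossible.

back(3), face(N), move(1)

key: position moved to (1,3) AND the heading swung to N — translation plus rotation needed
from: at (4,2), heading E
[1] after back(3): at (1,2), heading E
[2] after face(N): at (1,2), heading N
[3] after move(1): at (1,3), heading N
no other 3-command option fits: unique.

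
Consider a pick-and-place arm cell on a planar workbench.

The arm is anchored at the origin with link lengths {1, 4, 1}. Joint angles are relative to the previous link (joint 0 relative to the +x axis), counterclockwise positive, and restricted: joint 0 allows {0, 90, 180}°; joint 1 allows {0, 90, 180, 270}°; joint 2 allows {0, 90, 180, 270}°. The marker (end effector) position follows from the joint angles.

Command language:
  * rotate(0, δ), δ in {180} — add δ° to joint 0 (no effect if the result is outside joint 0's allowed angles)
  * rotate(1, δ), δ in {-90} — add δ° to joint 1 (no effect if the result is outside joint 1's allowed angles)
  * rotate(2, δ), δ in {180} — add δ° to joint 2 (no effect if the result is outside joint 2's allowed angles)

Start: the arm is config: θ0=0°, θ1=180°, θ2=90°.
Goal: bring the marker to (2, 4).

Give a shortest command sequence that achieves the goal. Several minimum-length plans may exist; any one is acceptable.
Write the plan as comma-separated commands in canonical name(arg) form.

rotate(2, 180), rotate(1, -90)

t0: config: θ0=0°, θ1=180°, θ2=90°
[1] after rotate(2, 180): config: θ0=0°, θ1=180°, θ2=270°
[2] after rotate(1, -90): config: θ0=0°, θ1=90°, θ2=270°
no 1-step plan works, so 2 is optimal.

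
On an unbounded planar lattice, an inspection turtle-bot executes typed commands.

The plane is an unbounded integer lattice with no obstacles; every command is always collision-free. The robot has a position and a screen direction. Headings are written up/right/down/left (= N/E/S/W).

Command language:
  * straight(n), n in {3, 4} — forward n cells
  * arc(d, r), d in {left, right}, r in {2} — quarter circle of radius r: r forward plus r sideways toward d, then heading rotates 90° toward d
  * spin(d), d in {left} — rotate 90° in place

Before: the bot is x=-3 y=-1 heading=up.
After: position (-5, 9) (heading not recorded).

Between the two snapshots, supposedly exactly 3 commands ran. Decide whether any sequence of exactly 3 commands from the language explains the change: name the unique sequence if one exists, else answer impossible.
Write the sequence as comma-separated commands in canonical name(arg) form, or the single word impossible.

straight(4), straight(4), arc(left, 2)

key: order matters: swapping straight(4) and arc(left, 2) lands elsewhere
begin: x=-3 y=-1 heading=up
t=1 straight(4) ⇒ x=-3 y=3 heading=up
t=2 straight(4) ⇒ x=-3 y=7 heading=up
t=3 arc(left, 2) ⇒ x=-5 y=9 heading=left
no rival 3-sequence matches.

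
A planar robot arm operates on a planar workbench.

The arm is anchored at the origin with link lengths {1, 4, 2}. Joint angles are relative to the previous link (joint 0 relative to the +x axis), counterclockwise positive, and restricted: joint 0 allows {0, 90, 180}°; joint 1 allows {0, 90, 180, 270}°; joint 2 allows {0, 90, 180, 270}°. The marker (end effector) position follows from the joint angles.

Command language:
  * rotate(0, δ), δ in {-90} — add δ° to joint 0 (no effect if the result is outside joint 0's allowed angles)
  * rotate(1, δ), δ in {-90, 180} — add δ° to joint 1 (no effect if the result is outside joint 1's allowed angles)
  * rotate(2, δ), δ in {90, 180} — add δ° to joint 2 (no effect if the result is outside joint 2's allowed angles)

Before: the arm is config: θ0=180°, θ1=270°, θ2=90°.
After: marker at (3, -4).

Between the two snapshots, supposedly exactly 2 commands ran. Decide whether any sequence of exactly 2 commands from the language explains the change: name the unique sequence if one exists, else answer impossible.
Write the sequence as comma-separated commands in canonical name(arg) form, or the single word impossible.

start: config: θ0=180°, θ1=270°, θ2=90°
step 1 (rotate(0, -90)): config: θ0=90°, θ1=270°, θ2=90°
step 2 (rotate(0, -90)): config: θ0=0°, θ1=270°, θ2=90°
uniquely the one of 25 2-step routes that fits.

rotate(0, -90), rotate(0, -90)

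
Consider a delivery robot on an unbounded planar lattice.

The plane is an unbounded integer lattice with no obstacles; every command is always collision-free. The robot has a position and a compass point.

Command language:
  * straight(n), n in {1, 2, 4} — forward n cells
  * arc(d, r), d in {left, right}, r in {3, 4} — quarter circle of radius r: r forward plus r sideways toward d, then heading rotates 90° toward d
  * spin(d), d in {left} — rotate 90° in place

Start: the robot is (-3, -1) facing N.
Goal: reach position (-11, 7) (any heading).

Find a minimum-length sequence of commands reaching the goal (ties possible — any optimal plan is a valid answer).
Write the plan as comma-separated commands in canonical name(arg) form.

arc(left, 4), arc(right, 4)

begin: (-3, -1) facing N
1. arc(left, 4) → (-7, 3) facing W
2. arc(right, 4) → (-11, 7) facing N
no 1-step plan works, so 2 is optimal.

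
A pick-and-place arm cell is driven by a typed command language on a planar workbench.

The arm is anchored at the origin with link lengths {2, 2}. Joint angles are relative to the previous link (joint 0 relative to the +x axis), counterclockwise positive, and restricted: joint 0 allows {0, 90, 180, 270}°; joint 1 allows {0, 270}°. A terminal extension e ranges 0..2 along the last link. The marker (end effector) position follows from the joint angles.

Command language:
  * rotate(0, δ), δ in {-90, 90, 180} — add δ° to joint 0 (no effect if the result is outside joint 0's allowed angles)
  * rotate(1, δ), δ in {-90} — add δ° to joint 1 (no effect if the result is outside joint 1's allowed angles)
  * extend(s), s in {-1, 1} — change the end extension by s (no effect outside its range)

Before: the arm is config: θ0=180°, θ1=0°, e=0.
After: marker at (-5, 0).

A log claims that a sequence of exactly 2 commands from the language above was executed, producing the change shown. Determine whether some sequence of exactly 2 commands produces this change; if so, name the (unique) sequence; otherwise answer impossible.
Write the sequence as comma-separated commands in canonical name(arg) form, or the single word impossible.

extend(-1), extend(1)

key: order matters: swapping extend(-1) and extend(1) lands elsewhere
t0: config: θ0=180°, θ1=0°, e=0
1. extend(-1) → config: θ0=180°, θ1=0°, e=0
2. extend(1) → config: θ0=180°, θ1=0°, e=1
no rival 2-sequence matches.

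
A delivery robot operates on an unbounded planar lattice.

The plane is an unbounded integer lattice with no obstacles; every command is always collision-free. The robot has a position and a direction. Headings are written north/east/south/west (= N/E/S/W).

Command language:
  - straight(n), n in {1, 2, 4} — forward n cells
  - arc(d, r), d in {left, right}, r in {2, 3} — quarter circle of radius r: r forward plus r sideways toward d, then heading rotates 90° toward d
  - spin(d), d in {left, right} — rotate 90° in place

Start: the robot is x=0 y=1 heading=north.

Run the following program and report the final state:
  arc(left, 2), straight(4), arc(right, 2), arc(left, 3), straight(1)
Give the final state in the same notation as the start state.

begin: x=0 y=1 heading=north
[1] after arc(left, 2): x=-2 y=3 heading=west
[2] after straight(4): x=-6 y=3 heading=west
[3] after arc(right, 2): x=-8 y=5 heading=north
[4] after arc(left, 3): x=-11 y=8 heading=west
[5] after straight(1): x=-12 y=8 heading=west

x=-12 y=8 heading=west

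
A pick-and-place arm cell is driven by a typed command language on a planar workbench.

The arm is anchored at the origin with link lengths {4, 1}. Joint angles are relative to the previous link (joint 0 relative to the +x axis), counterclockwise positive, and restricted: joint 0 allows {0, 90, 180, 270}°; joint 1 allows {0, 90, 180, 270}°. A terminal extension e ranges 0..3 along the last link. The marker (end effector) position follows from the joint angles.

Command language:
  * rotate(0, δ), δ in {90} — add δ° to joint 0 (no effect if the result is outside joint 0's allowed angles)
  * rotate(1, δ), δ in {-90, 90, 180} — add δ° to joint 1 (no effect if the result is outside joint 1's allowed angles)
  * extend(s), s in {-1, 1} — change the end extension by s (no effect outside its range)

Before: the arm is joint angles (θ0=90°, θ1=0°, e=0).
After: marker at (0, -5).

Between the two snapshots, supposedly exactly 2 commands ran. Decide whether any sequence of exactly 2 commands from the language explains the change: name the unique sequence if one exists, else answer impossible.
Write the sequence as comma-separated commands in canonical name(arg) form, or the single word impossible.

rotate(0, 90), rotate(0, 90)

start: joint angles (θ0=90°, θ1=0°, e=0)
1. rotate(0, 90) → joint angles (θ0=180°, θ1=0°, e=0)
2. rotate(0, 90) → joint angles (θ0=270°, θ1=0°, e=0)
all 36 alternatives checked — unique.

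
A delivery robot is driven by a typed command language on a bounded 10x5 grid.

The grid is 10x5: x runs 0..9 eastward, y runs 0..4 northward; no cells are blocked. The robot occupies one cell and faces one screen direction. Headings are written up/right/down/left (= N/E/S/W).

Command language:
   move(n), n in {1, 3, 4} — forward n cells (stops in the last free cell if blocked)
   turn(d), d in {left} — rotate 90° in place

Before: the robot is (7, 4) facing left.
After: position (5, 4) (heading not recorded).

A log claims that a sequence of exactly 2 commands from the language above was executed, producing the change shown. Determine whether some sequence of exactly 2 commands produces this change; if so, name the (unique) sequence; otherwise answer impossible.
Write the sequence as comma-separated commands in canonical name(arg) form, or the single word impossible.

move(1), move(1)

start: (7, 4) facing left
1. move(1) → (6, 4) facing left
2. move(1) → (5, 4) facing left
all 16 alternatives checked — unique.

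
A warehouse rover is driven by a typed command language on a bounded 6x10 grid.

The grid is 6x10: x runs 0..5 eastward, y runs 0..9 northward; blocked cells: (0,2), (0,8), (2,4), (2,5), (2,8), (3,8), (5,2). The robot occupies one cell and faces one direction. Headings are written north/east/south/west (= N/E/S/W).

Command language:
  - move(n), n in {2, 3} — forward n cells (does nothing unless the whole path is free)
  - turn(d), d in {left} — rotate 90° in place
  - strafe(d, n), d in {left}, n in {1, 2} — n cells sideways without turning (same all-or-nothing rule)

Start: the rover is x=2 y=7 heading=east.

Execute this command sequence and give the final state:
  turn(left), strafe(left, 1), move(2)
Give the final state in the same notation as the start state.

x=1 y=9 heading=north

start: x=2 y=7 heading=east
t=1 turn(left) ⇒ x=2 y=7 heading=north
t=2 strafe(left, 1) ⇒ x=1 y=7 heading=north
t=3 move(2) ⇒ x=1 y=9 heading=north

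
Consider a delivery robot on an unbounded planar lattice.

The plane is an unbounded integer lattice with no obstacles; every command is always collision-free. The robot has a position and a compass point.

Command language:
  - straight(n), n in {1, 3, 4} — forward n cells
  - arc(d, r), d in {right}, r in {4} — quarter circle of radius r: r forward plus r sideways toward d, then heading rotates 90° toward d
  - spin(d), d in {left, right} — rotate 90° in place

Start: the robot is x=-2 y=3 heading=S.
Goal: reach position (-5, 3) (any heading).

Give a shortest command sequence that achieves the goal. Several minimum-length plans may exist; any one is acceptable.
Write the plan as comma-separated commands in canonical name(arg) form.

spin(right), straight(3)

from: x=-2 y=3 heading=S
1. spin(right) → x=-2 y=3 heading=W
2. straight(3) → x=-5 y=3 heading=W
no 1-step plan works, so 2 is optimal.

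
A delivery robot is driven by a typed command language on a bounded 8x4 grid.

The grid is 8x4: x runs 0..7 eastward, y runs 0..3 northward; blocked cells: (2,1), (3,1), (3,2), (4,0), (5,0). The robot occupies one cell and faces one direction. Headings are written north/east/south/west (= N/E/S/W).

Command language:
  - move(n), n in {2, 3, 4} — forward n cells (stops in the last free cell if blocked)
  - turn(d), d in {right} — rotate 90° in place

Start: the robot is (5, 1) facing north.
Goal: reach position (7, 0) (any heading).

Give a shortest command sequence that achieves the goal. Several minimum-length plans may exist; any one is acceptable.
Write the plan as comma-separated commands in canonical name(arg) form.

initial: (5, 1) facing north
[1] after turn(right): (5, 1) facing east
[2] after move(4): (7, 1) facing east
[3] after turn(right): (7, 1) facing south
[4] after move(4): (7, 0) facing south
shorter routes all fall short; 4 is best.

turn(right), move(4), turn(right), move(4)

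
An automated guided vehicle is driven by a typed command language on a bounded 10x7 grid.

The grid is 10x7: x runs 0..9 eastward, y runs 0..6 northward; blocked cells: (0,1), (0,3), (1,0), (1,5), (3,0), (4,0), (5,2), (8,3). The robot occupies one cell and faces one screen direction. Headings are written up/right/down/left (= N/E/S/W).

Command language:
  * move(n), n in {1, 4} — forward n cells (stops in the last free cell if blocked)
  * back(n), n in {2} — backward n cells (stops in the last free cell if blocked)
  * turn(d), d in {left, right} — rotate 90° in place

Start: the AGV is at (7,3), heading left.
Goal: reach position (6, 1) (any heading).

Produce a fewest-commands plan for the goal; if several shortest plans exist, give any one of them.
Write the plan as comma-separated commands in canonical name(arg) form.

move(1), turn(right), back(2)

t0: at (7,3), heading left
1. move(1) → at (6,3), heading left
2. turn(right) → at (6,3), heading up
3. back(2) → at (6,1), heading up
no 2-step plan works, so 3 is optimal.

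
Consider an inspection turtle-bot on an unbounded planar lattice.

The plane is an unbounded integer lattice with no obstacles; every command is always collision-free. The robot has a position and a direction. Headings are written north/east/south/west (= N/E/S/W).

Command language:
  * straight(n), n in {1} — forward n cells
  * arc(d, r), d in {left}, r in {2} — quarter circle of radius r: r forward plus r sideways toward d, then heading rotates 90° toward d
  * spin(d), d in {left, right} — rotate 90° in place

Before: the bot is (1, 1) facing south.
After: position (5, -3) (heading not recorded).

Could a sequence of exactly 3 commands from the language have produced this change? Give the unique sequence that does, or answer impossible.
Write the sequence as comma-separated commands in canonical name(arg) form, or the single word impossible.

arc(left, 2), spin(right), arc(left, 2)

from: (1, 1) facing south
1. arc(left, 2) → (3, -1) facing east
2. spin(right) → (3, -1) facing south
3. arc(left, 2) → (5, -3) facing east
no rival 3-sequence matches.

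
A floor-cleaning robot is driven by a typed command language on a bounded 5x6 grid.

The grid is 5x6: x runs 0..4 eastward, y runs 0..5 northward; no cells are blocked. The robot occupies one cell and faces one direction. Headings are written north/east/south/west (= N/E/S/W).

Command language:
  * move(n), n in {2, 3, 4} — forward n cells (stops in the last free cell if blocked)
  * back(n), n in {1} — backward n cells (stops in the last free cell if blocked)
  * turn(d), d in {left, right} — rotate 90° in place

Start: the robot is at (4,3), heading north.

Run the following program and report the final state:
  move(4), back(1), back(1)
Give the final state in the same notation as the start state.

at (4,3), heading north

start: at (4,3), heading north
1. move(4) → at (4,5), heading north
2. back(1) → at (4,4), heading north
3. back(1) → at (4,3), heading north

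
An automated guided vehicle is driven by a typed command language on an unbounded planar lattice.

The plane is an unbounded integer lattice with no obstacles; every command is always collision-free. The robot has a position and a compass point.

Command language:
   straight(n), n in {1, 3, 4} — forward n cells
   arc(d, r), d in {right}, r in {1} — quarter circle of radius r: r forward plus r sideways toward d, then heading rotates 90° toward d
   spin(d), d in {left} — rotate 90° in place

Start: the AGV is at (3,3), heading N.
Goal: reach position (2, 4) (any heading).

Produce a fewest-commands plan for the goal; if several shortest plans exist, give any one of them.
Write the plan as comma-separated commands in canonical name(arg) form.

from: at (3,3), heading N
[1] after spin(left): at (3,3), heading W
[2] after arc(right, 1): at (2,4), heading N
no 1-step plan works, so 2 is optimal.

spin(left), arc(right, 1)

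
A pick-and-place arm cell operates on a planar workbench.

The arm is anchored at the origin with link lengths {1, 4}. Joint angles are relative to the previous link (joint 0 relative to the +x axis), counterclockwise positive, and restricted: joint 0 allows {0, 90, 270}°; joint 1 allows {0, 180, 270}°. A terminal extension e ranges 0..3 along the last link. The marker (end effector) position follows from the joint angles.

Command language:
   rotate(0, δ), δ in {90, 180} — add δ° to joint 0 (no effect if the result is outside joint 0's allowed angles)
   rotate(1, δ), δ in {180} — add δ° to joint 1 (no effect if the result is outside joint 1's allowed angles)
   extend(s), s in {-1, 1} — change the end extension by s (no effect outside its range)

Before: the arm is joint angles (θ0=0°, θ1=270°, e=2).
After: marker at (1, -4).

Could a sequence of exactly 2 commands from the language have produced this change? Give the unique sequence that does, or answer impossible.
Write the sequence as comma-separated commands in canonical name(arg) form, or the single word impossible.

extend(-1), extend(-1)

from: joint angles (θ0=0°, θ1=270°, e=2)
1. extend(-1) → joint angles (θ0=0°, θ1=270°, e=1)
2. extend(-1) → joint angles (θ0=0°, θ1=270°, e=0)
no rival 2-sequence matches.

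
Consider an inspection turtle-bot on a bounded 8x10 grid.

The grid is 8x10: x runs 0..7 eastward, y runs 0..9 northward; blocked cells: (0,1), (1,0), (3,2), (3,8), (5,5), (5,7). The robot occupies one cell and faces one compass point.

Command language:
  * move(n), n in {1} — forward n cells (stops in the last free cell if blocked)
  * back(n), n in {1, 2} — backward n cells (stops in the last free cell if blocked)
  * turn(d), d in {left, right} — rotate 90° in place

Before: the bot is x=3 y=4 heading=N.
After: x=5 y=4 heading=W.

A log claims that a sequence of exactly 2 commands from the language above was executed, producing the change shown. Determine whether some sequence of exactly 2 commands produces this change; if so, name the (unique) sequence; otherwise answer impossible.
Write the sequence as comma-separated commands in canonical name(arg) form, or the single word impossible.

key: cell and facing (now W) both changed — the 2 commands mix motion and turning
initial: x=3 y=4 heading=N
[1] after turn(left): x=3 y=4 heading=W
[2] after back(2): x=5 y=4 heading=W
no rival 2-sequence matches.

turn(left), back(2)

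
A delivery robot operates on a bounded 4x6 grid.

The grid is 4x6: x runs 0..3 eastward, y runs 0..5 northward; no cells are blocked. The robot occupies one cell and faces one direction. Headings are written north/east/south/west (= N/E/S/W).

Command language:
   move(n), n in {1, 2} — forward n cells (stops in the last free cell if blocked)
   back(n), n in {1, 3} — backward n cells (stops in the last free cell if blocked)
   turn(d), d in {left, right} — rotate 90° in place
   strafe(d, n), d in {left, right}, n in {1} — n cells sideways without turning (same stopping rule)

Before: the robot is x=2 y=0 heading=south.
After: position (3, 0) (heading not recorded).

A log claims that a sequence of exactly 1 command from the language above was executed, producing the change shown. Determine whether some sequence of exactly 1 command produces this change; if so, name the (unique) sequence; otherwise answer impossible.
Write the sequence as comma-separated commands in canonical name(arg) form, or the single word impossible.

strafe(left, 1)

initial: x=2 y=0 heading=south
1. strafe(left, 1) → x=3 y=0 heading=south
no rival 1-sequence matches.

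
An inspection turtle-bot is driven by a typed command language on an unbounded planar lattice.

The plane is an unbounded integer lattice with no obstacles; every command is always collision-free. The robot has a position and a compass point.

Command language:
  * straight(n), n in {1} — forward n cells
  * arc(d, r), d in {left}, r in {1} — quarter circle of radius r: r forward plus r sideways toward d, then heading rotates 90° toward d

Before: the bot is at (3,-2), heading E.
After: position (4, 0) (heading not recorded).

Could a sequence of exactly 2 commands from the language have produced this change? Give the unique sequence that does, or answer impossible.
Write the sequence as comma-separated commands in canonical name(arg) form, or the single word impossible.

key: order matters: swapping arc(left, 1) and straight(1) lands elsewhere
begin: at (3,-2), heading E
[1] after arc(left, 1): at (4,-1), heading N
[2] after straight(1): at (4,0), heading N
all 4 alternatives checked — unique.

arc(left, 1), straight(1)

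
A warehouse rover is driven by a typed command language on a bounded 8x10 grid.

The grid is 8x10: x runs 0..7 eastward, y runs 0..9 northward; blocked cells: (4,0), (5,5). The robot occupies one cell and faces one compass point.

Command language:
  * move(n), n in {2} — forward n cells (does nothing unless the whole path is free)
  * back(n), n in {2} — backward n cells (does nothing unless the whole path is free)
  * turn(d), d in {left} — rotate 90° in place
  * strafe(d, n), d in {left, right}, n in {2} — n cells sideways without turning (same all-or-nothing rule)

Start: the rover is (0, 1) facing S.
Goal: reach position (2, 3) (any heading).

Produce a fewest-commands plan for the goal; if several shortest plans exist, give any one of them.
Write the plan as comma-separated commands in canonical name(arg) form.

back(2), strafe(left, 2)

start: (0, 1) facing S
[1] after back(2): (0, 3) facing S
[2] after strafe(left, 2): (2, 3) facing S
no 1-step plan works, so 2 is optimal.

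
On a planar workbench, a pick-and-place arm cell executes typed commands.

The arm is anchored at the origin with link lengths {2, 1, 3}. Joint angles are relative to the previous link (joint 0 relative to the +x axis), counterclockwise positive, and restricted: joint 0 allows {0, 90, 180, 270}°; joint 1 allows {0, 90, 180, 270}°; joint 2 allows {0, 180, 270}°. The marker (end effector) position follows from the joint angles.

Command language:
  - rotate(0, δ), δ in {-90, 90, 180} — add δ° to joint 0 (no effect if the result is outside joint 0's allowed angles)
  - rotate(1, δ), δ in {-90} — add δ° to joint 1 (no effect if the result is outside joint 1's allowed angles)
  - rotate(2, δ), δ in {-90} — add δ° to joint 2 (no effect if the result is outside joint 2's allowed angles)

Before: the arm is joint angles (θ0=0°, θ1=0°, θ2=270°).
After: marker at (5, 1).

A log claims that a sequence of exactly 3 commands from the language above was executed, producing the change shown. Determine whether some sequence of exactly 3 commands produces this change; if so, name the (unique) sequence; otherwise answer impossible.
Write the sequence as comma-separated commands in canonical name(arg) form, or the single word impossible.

rotate(1, -90), rotate(1, -90), rotate(1, -90)

initial: joint angles (θ0=0°, θ1=0°, θ2=270°)
1. rotate(1, -90) → joint angles (θ0=0°, θ1=270°, θ2=270°)
2. rotate(1, -90) → joint angles (θ0=0°, θ1=180°, θ2=270°)
3. rotate(1, -90) → joint angles (θ0=0°, θ1=90°, θ2=270°)
uniquely the one of 125 3-step routes that fits.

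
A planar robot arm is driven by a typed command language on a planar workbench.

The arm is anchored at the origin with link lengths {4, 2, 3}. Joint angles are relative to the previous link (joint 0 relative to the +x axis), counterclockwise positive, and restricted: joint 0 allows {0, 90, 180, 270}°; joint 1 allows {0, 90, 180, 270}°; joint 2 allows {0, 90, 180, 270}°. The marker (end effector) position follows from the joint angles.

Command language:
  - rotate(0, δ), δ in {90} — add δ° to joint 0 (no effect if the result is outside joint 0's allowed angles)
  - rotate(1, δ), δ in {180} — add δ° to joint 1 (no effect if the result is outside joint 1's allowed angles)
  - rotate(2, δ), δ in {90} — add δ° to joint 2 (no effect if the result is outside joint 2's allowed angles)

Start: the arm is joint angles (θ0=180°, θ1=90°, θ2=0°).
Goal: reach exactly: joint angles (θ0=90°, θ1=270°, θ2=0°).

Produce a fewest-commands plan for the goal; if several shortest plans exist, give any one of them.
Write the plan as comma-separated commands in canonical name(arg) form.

start: joint angles (θ0=180°, θ1=90°, θ2=0°)
step 1 (rotate(0, 90)): joint angles (θ0=270°, θ1=90°, θ2=0°)
step 2 (rotate(0, 90)): joint angles (θ0=0°, θ1=90°, θ2=0°)
step 3 (rotate(0, 90)): joint angles (θ0=90°, θ1=90°, θ2=0°)
step 4 (rotate(1, 180)): joint angles (θ0=90°, θ1=270°, θ2=0°)
minimal: 4 command(s), checked below 4.

rotate(0, 90), rotate(0, 90), rotate(0, 90), rotate(1, 180)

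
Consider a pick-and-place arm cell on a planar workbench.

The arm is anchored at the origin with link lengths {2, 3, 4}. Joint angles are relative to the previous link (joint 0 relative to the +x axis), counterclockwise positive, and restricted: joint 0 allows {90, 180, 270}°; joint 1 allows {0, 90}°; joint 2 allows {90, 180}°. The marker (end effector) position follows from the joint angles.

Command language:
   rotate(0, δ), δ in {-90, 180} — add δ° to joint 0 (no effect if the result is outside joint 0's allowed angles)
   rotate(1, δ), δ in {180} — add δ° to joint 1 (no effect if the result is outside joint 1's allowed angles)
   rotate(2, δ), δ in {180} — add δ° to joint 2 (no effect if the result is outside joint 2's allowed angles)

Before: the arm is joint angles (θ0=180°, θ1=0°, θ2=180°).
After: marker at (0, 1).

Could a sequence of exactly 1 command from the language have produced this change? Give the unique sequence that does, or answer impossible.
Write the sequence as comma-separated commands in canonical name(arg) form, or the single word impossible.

rotate(0, -90)

begin: joint angles (θ0=180°, θ1=0°, θ2=180°)
[1] after rotate(0, -90): joint angles (θ0=90°, θ1=0°, θ2=180°)
all 4 alternatives checked — unique.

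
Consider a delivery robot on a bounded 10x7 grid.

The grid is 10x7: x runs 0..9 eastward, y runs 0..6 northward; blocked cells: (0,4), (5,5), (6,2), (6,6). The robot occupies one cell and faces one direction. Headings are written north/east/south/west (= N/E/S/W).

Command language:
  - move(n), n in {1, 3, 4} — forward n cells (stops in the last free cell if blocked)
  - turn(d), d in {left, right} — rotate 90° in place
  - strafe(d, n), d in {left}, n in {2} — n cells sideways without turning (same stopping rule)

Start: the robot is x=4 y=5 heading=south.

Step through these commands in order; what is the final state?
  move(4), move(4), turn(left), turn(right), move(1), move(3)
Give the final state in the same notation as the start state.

begin: x=4 y=5 heading=south
step 1 (move(4)): x=4 y=1 heading=south
step 2 (move(4)): x=4 y=0 heading=south
step 3 (turn(left)): x=4 y=0 heading=east
step 4 (turn(right)): x=4 y=0 heading=south
step 5 (move(1)): x=4 y=0 heading=south
step 6 (move(3)): x=4 y=0 heading=south

x=4 y=0 heading=south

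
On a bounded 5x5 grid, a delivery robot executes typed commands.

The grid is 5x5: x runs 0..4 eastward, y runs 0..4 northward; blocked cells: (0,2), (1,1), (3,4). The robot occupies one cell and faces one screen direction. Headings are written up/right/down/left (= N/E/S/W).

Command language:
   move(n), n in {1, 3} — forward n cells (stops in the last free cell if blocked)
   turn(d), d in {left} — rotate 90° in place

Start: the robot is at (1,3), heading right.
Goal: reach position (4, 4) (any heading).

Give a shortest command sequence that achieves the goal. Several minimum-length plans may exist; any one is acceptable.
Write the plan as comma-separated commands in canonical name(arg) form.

t0: at (1,3), heading right
[1] after move(3): at (4,3), heading right
[2] after turn(left): at (4,3), heading up
[3] after move(3): at (4,4), heading up
nothing shorter than 3 reaches the goal.

move(3), turn(left), move(3)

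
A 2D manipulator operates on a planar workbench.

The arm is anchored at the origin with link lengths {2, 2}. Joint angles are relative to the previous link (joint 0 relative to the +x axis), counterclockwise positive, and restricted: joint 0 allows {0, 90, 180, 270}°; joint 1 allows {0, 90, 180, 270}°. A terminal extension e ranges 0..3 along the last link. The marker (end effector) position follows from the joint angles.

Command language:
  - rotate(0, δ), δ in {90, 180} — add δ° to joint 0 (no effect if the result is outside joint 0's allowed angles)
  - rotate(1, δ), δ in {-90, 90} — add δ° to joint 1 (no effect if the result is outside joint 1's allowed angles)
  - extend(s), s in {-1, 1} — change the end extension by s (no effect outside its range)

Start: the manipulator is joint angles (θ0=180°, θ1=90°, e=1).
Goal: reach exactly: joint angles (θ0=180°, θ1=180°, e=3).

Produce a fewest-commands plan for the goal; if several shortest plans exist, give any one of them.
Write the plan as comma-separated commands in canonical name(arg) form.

initial: joint angles (θ0=180°, θ1=90°, e=1)
t=1 rotate(1, 90) ⇒ joint angles (θ0=180°, θ1=180°, e=1)
t=2 extend(1) ⇒ joint angles (θ0=180°, θ1=180°, e=2)
t=3 extend(1) ⇒ joint angles (θ0=180°, θ1=180°, e=3)
minimal: 3 command(s), checked below 3.

rotate(1, 90), extend(1), extend(1)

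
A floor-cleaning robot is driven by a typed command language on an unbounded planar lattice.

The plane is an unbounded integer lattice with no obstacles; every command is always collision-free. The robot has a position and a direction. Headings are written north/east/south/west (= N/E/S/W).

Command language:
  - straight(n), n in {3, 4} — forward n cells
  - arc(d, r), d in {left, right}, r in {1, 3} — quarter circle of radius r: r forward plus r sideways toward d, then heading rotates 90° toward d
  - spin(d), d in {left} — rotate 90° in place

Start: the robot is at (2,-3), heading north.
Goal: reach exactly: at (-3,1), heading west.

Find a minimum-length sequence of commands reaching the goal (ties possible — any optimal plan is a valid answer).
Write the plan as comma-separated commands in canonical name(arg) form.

straight(3), arc(left, 1), straight(4)

start: at (2,-3), heading north
[1] after straight(3): at (2,0), heading north
[2] after arc(left, 1): at (1,1), heading west
[3] after straight(4): at (-3,1), heading west
no 2-step plan works, so 3 is optimal.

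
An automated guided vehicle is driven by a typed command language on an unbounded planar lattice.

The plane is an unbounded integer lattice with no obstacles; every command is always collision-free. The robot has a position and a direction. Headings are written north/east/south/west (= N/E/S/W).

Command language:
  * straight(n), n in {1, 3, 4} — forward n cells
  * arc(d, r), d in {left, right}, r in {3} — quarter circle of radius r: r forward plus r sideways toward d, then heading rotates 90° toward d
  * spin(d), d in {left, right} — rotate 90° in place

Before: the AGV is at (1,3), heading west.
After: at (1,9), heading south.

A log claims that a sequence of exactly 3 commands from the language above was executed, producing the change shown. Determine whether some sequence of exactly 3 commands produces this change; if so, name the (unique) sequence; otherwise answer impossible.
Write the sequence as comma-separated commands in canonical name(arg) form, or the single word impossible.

arc(right, 3), arc(right, 3), spin(right)

key: position moved to (1,9) AND the heading swung to S — translation plus rotation needed
begin: at (1,3), heading west
t=1 arc(right, 3) ⇒ at (-2,6), heading north
t=2 arc(right, 3) ⇒ at (1,9), heading east
t=3 spin(right) ⇒ at (1,9), heading south
no rival 3-sequence matches.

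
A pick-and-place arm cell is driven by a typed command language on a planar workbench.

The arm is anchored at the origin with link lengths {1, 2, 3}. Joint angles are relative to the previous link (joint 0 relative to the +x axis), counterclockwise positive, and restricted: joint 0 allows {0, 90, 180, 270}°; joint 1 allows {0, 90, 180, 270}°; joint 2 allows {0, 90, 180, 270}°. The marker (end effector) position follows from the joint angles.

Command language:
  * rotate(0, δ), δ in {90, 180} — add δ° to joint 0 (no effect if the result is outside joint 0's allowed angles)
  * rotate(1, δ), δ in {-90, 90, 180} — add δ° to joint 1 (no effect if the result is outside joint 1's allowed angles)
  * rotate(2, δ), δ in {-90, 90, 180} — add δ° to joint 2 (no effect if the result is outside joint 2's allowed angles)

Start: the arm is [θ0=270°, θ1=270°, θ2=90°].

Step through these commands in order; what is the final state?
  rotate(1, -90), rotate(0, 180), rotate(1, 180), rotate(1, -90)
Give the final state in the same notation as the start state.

begin: [θ0=270°, θ1=270°, θ2=90°]
step 1 (rotate(1, -90)): [θ0=270°, θ1=180°, θ2=90°]
step 2 (rotate(0, 180)): [θ0=90°, θ1=180°, θ2=90°]
step 3 (rotate(1, 180)): [θ0=90°, θ1=0°, θ2=90°]
step 4 (rotate(1, -90)): [θ0=90°, θ1=270°, θ2=90°]

[θ0=90°, θ1=270°, θ2=90°]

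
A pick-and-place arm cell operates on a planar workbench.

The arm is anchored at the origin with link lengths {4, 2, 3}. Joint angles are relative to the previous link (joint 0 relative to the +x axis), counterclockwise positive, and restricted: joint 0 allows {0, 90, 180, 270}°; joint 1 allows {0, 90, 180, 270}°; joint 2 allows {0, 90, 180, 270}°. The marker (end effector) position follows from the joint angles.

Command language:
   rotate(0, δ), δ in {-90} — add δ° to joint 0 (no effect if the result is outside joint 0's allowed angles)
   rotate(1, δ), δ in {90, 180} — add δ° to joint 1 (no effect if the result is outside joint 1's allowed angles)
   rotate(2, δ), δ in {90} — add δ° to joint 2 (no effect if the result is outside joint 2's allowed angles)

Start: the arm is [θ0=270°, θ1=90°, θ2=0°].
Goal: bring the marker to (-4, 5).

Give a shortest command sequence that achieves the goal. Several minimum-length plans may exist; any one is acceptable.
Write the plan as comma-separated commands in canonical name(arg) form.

from: [θ0=270°, θ1=90°, θ2=0°]
step 1 (rotate(0, -90)): [θ0=180°, θ1=90°, θ2=0°]
step 2 (rotate(1, 180)): [θ0=180°, θ1=270°, θ2=0°]
no 1-step plan works, so 2 is optimal.

rotate(0, -90), rotate(1, 180)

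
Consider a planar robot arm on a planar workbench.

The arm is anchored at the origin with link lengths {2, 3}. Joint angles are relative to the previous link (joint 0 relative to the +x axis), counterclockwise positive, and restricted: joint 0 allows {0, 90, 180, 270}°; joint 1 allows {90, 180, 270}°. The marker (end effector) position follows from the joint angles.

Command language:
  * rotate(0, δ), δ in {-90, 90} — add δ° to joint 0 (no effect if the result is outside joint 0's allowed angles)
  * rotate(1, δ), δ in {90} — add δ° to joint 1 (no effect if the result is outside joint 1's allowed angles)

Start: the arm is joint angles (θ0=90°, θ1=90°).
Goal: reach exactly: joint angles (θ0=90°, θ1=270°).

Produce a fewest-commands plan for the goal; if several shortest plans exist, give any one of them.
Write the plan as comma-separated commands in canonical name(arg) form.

rotate(1, 90), rotate(1, 90)

initial: joint angles (θ0=90°, θ1=90°)
step 1 (rotate(1, 90)): joint angles (θ0=90°, θ1=180°)
step 2 (rotate(1, 90)): joint angles (θ0=90°, θ1=270°)
nothing shorter than 2 reaches the goal.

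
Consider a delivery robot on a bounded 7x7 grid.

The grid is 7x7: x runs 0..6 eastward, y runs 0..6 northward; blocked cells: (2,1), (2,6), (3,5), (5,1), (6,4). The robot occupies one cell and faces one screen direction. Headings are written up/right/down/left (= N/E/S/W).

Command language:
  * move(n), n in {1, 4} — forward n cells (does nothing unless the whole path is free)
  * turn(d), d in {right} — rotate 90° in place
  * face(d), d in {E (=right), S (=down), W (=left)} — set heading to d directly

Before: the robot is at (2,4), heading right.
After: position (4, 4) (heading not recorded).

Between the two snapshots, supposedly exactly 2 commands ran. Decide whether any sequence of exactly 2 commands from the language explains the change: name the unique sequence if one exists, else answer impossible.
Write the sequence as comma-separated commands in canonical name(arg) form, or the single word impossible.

move(1), move(1)

t0: at (2,4), heading right
step 1 (move(1)): at (3,4), heading right
step 2 (move(1)): at (4,4), heading right
all 36 alternatives checked — unique.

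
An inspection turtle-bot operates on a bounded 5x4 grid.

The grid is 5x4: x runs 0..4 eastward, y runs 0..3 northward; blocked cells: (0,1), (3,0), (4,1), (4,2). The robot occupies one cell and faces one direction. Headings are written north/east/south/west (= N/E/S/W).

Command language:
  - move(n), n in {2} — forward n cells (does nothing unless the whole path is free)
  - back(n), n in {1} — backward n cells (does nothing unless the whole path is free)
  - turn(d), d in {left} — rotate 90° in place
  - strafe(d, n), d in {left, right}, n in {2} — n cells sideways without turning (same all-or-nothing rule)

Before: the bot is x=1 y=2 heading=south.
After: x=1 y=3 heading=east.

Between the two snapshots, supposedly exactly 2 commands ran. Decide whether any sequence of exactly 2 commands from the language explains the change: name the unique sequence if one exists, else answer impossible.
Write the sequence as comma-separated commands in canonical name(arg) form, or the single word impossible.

key: cell and facing (now E) both changed — the 2 commands mix motion and turning
begin: x=1 y=2 heading=south
1. back(1) → x=1 y=3 heading=south
2. turn(left) → x=1 y=3 heading=east
no other 2-command option fits: unique.

back(1), turn(left)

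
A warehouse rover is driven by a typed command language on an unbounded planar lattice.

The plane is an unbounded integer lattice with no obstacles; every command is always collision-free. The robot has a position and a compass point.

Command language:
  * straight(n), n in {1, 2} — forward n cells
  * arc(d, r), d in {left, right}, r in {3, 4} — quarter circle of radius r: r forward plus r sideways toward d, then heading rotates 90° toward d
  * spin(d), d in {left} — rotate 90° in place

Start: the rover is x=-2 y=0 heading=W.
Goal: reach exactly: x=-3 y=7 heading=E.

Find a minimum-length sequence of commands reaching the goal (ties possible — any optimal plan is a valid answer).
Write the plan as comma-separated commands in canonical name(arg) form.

initial: x=-2 y=0 heading=W
1. arc(right, 4) → x=-6 y=4 heading=N
2. arc(right, 3) → x=-3 y=7 heading=E
no 1-step plan works, so 2 is optimal.

arc(right, 4), arc(right, 3)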